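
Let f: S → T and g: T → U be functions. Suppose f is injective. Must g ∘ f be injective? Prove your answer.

not injective

No. Take S = T = U = {1, 2}, f = identity (injective), and g(x) = 1 for every x.
Then (g ∘ f)(1) = 1 = (g ∘ f)(2) with 1 ≠ 2, so g ∘ f is not injective.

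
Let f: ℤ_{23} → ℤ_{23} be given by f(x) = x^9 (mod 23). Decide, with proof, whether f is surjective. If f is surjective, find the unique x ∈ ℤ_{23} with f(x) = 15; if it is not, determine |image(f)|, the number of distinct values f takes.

7

Since 23 is prime, the nonzero elements of ℤ_{23} form a cyclic group of order 22.
As gcd(9, 22) = 1, raising to the 9th power is a bijection on this group: if a^9 ≡ b^9 then (ab^{−1})^9 = 1, and the only element of order dividing gcd(9, 22) = 1 is 1, so a = b.
With f(0) = 0 this makes f injective on all of ℤ_{23}, hence bijective (finite equal-size domain and codomain). In particular f is surjective.
Since f is surjective, we find the preimage of 15. The inverse of x ↦ x^9 on (ℤ_{23})^× is x ↦ x^5, because 9·5 = 45 = 2·22 + 1 ≡ 1 (mod 22) and x^{22} = 1 for x ≠ 0 (Fermat). So f⁻¹(15) = 15^5 mod 23.
Repeated squaring mod 23: 15^1 ≡ 15, 15^2 ≡ 15² = 225 ≡ 18, 15^4 ≡ 18² = 324 ≡ 2. Since 5 = 4 + 1, 15^5 ≡ 2·15: 2·15 = 30 ≡ 7. So 15^5 ≡ 7 (mod 23).
Hence f⁻¹(15) = 7.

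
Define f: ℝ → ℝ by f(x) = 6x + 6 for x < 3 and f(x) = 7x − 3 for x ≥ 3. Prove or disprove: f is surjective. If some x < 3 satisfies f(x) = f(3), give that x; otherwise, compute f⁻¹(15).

2

Both pieces are strictly increasing (slopes 6 and 7), so each is injective on its own interval.
The left piece maps (−∞, 3) onto (−∞, 24); the right piece maps [3, ∞) onto [18, ∞).
The union (−∞, 24) ∪ [18, ∞) covers ℝ, so f is surjective.
For the follow-up: the images overlap, so an x < 3 with f(x) = f(3) exists. f(3) = 18; solving 6x + 6 = 18 for x < 3 gives x = (18 − 6)/6 = 2.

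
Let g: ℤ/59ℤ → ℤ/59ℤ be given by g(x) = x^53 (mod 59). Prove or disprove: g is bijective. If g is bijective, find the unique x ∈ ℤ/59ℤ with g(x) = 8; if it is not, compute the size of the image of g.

Since 59 is prime, the nonzero elements of ℤ/59ℤ form a cyclic group of order 58.
As gcd(53, 58) = 1, raising to the 53rd power is a bijection on this group: if s^53 ≡ t^53 then (st^{−1})^53 = 1, and the only element of order dividing gcd(53, 58) = 1 is 1, so s = t.
With g(0) = 0 this makes g injective on all of ℤ/59ℤ, hence bijective (finite equal-size domain and codomain). In particular g is bijective.
Since g is bijective, we find the preimage of 8. The inverse of x ↦ x^53 on (ℤ/59ℤ)^× is x ↦ x^23, because 53·23 = 1219 = 21·58 + 1 ≡ 1 (mod 58) and x^{58} = 1 for x ≠ 0 (Fermat). So g⁻¹(8) = 8^23 mod 59.
Repeated squaring mod 59: 8^1 ≡ 8, 8^2 ≡ 8² = 64 ≡ 5, 8^4 ≡ 5² = 25, 8^8 ≡ 25² = 625 ≡ 35, 8^16 ≡ 35² = 1225 ≡ 45. Since 23 = 16 + 4 + 2 + 1, 8^23 ≡ 45·25·5·8: 45·25 = 1125 ≡ 4, then 4·5 = 20, then 20·8 = 160 ≡ 42. So 8^23 ≡ 42 (mod 59).
Hence g⁻¹(8) = 42.

42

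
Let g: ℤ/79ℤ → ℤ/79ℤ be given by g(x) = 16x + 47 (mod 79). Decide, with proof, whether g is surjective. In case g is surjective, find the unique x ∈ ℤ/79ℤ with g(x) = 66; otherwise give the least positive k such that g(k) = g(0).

Since gcd(16, 79) = 1, 16 is invertible modulo 79. Euclid's algorithm: 79 = 4·16 + 15, 16 = 1·15 + 1; back-substituting gives 1 = 5·16 − 1·79, so 16⁻¹ ≡ 5 (mod 79).
Then y ↦ 5(y − 47) is a two-sided inverse to g, so every y ∈ ℤ/79ℤ has a preimage.
Hence g is surjective.
Since g is surjective, we find g⁻¹(66): we need 16x ≡ 66 − 47 ≡ 19 (mod 79). Using 16⁻¹ = 5: x ≡ 5·19 = 95 = 1·79 + 16, so x = 16.
Check: g(16) = 16·16 + 47 = 303 = 3·79 + 66 ≡ 66 (mod 79).

16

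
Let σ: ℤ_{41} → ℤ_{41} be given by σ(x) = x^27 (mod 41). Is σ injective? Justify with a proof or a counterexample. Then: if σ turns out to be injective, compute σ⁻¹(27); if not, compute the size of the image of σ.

Since 41 is prime, the nonzero elements of ℤ_{41} form a cyclic group of order 40.
As gcd(27, 40) = 1, raising to the 27th power is a bijection on this group: if a^27 ≡ b^27 then (ab^{−1})^27 = 1, and the only element of order dividing gcd(27, 40) = 1 is 1, so a = b.
With σ(0) = 0 this makes σ injective on all of ℤ_{41}, hence bijective (finite equal-size domain and codomain). In particular σ is injective.
Since σ is injective, we find the preimage of 27. The inverse of x ↦ x^27 on (ℤ_{41})^× is x ↦ x^3, because 27·3 = 81 = 2·40 + 1 ≡ 1 (mod 40) and x^{40} = 1 for x ≠ 0 (Fermat). So σ⁻¹(27) = 27^3 mod 41.
Repeated squaring mod 41: 27^1 ≡ 27, 27^2 ≡ 27² = 729 ≡ 32. Since 3 = 2 + 1, 27^3 ≡ 32·27: 32·27 = 864 ≡ 3. So 27^3 ≡ 3 (mod 41).
Hence σ⁻¹(27) = 3.

3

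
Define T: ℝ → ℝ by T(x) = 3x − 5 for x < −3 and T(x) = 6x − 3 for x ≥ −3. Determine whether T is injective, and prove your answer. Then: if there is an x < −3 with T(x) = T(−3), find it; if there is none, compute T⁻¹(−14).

Both pieces are strictly increasing (slopes 3 and 6), so each is injective on its own interval.
The left piece maps (−∞, −3) onto (−∞, −14); the right piece maps [−3, ∞) onto [−21, ∞).
These images overlap. In particular T(−3) = −21 (right piece), and solving 3x − 5 = −21 on the left piece gives x = −16/3 < −3.
So T(−16/3) = T(−3) with −16/3 ≠ −3, and T is not injective. This x = −16/3 is the requested value below −3.

-16/3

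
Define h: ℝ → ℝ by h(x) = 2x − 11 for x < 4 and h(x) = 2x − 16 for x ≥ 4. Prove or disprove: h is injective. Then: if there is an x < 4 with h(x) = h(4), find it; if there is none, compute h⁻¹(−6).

Both pieces are strictly increasing (slopes 2 and 2), so each is injective on its own interval.
The left piece maps (−∞, 4) onto (−∞, −3); the right piece maps [4, ∞) onto [−8, ∞).
These images overlap. In particular h(4) = −8 (right piece), and solving 2x − 11 = −8 on the left piece gives x = 3/2 < 4.
So h(3/2) = h(4) with 3/2 ≠ 4, and h is not injective. This x = 3/2 is the requested value below 4.

3/2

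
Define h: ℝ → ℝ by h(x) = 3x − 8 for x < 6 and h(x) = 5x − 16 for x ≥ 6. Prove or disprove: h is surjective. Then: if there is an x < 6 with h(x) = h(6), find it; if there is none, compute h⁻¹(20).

36/5

Both pieces are strictly increasing (slopes 3 and 5), so each is injective on its own interval.
The left piece maps (−∞, 6) onto (−∞, 10); the right piece maps [6, ∞) onto [14, ∞).
The union (−∞, 10) ∪ [14, ∞) omits the interval between 10 and 14; in particular 10 has no preimage. So h is not surjective.
Because the two images are disjoint, no x < 6 has h(x) = h(6), so we compute h⁻¹(20): 20 lies in [14, ∞), so solve 5x − 16 = 20: x = (20 + 16)/5 = 36/5.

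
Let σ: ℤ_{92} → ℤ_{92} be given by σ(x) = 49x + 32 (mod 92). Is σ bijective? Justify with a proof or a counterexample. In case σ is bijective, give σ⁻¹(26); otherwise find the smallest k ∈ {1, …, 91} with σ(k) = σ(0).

If σ(u) = σ(v), then 49u ≡ 49v (mod 92). Because gcd(49, 92) = 1, we may cancel 49 to get u ≡ v (mod 92).
We now compute 49⁻¹ mod 92 explicitly. Euclid's algorithm: 92 = 1·49 + 43, 49 = 1·43 + 6, 43 = 7·6 + 1; back-substituting gives 1 = 77·49 − 41·92, so 49⁻¹ ≡ 77 (mod 92).
Then y ↦ 77(y − 32) is a two-sided inverse to σ, so every y ∈ ℤ_{92} has a preimage.
Therefore σ is bijective.
Since σ is bijective, we compute σ⁻¹(26): solve 49x + 32 ≡ 26 (mod 92), i.e. 49x ≡ 86 (mod 92).
Multiplying by 49⁻¹ = 77 gives x ≡ 77·86 = 6622 = 71·92 + 90 ≡ 90 (mod 92).
Check: σ(90) = 49·90 + 32 = 4442 = 48·92 + 26 ≡ 26 (mod 92).

90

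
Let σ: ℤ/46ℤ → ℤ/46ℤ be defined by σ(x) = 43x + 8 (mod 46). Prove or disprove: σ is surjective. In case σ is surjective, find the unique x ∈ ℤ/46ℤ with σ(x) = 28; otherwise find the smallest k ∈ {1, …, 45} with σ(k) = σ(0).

24

Since gcd(43, 46) = 1, 43 is invertible modulo 46. Euclid's algorithm: 46 = 1·43 + 3, 43 = 14·3 + 1; back-substituting gives 1 = 15·43 − 14·46, so 43⁻¹ ≡ 15 (mod 46).
For any y ∈ ℤ/46ℤ, x = 15(y − 8) mod 46 satisfies σ(x) = 43·15(y − 8) + 8 ≡ y (since 43·15 ≡ 1 mod 46). So every y has a preimage.
Hence σ is surjective.
Since σ is surjective, we find σ⁻¹(28): we need 43x ≡ 28 − 8 ≡ 20 (mod 46). Using 43⁻¹ = 15: x ≡ 15·20 = 300 = 6·46 + 24, so x = 24.
Check: σ(24) = 43·24 + 8 = 1040 = 22·46 + 28 ≡ 28 (mod 46).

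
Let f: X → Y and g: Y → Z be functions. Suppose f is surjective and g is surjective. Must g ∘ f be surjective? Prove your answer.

surjective

Let c ∈ Z. Since g is surjective, there is b ∈ Y with g(b) = c. Since f is surjective, there is a ∈ X with f(a) = b.
Then (g ∘ f)(a) = g(b) = c. So g ∘ f is surjective.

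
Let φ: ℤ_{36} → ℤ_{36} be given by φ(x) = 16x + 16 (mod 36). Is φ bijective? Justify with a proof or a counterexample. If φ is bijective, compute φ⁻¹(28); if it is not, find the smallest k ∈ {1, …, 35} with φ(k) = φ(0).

Recall that φ is injective when φ(a) = φ(b) forces a = b.
We have gcd(16, 36) = 4 > 1. Taking a = 0 and b = 9: φ(0) = 16 and φ(9) = 16·9 + 16 = 160 ≡ 16 (mod 36).
So φ(0) = φ(9) while 0 ≠ 9, thus φ is not injective, hence not bijective.
Since φ is not bijective, we find the least positive k with φ(k) = φ(0): this means 16k ≡ 0 (mod 36), i.e. 36 ∣ 16k. Since gcd(16, 36) = 4, dividing through by 4 this holds exactly when 9 ∣ 4k, and as gcd(4, 9) = 1, exactly when 9 ∣ k.
The smallest positive such k is 9.

9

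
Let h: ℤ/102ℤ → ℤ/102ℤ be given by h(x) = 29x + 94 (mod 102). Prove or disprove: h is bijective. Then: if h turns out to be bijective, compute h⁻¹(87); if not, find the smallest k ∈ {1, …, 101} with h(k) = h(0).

49

Suppose h(a) = h(b) in ℤ/102ℤ. Then 29a + 94 ≡ 29b + 94 (mod 102), therefore 29(a − b) ≡ 0 (mod 102).
Since gcd(29, 102) = 1, 29 is invertible modulo 102, so a − b ≡ 0 (mod 102), i.e. a = b.
We now compute 29⁻¹ mod 102 explicitly. Euclid's algorithm: 102 = 3·29 + 15, 29 = 1·15 + 14, 15 = 1·14 + 1; back-substituting gives 1 = 95·29 − 27·102, so 29⁻¹ ≡ 95 (mod 102).
For any y ∈ ℤ/102ℤ, x = 95(y − 94) mod 102 satisfies h(x) = 29·95(y − 94) + 94 ≡ y (since 29·95 ≡ 1 mod 102). So every y has a preimage.
Hence h is bijective.
Since h is bijective, we find h⁻¹(87): we need 29x ≡ 87 − 94 ≡ 95 (mod 102). Using 29⁻¹ = 95: x ≡ 95·95 = 9025 = 88·102 + 49, so x = 49.
Check: h(49) = 29·49 + 94 = 1515 = 14·102 + 87 ≡ 87 (mod 102).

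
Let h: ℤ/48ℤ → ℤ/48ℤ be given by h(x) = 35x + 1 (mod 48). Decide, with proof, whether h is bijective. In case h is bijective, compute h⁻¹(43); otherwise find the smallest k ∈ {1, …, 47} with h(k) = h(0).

30

If h(x_1) = h(x_2), then 35x_1 ≡ 35x_2 (mod 48). Because gcd(35, 48) = 1, we may cancel 35 to get x_1 ≡ x_2 (mod 48).
We now compute 35⁻¹ mod 48 explicitly. Euclid's algorithm: 48 = 1·35 + 13, 35 = 2·13 + 9, 13 = 1·9 + 4, 9 = 2·4 + 1; back-substituting gives 1 = 11·35 − 8·48, so 35⁻¹ ≡ 11 (mod 48).
For any y ∈ ℤ/48ℤ, x = 11(y − 1) mod 48 satisfies h(x) = 35·11(y − 1) + 1 ≡ y (since 35·11 ≡ 1 mod 48). So every y has a preimage.
Hence h is bijective.
Since h is bijective, we find h⁻¹(43): we need 35x ≡ 43 − 1 ≡ 42 (mod 48). Using 35⁻¹ = 11: x ≡ 11·42 = 462 = 9·48 + 30, so x = 30.
Check: h(30) = 35·30 + 1 = 1051 = 21·48 + 43 ≡ 43 (mod 48).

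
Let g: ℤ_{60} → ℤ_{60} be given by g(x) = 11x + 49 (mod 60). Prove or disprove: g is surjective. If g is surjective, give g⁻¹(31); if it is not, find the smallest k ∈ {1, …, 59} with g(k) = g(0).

42

Recall that surjectivity means every element of the codomain has a preimage under g.
Since gcd(11, 60) = 1, 11 is invertible modulo 60. Euclid's algorithm: 60 = 5·11 + 5, 11 = 2·5 + 1; back-substituting gives 1 = 11·11 − 2·60, so 11⁻¹ ≡ 11 (mod 60).
Then y ↦ 11(y − 49) is a two-sided inverse to g, so every y ∈ ℤ_{60} has a preimage.
Thus g is surjective.
Since g is surjective, we compute g⁻¹(31): solve 11x + 49 ≡ 31 (mod 60), i.e. 11x ≡ 42 (mod 60).
Multiplying by 11⁻¹ = 11 gives x ≡ 11·42 = 462 = 7·60 + 42 ≡ 42 (mod 60).
Check: g(42) = 11·42 + 49 = 511 = 8·60 + 31 ≡ 31 (mod 60).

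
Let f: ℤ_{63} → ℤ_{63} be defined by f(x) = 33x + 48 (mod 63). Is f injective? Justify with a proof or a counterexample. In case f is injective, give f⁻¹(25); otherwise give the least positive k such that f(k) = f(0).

We have gcd(33, 63) = 3 > 1. Taking u = 0 and v = 21: f(0) = 48 and f(21) = 33·21 + 48 = 741 ≡ 48 (mod 63).
So f(0) = f(21) while 0 ≠ 21, thus f is not injective.
Since f is not injective, we find the least positive k with f(k) = f(0): this means 33k ≡ 0 (mod 63), i.e. 63 ∣ 33k. Since gcd(33, 63) = 3, dividing through by 3 this holds exactly when 21 ∣ 11k, and as gcd(11, 21) = 1, exactly when 21 ∣ k.
The smallest positive such k is 21.

21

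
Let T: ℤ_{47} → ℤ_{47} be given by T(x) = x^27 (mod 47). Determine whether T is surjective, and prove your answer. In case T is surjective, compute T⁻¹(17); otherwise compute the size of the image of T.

14

Since 47 is prime, the nonzero elements of ℤ_{47} form a cyclic group of order 46.
As gcd(27, 46) = 1, raising to the 27th power is a bijection on this group: if x_1^27 ≡ x_2^27 then (x_1x_2^{−1})^27 = 1, and the only element of order dividing gcd(27, 46) = 1 is 1, so x_1 = x_2.
With T(0) = 0 this makes T injective on all of ℤ_{47}, hence bijective (finite equal-size domain and codomain). In particular T is surjective.
Since T is surjective, we find the preimage of 17. The inverse of x ↦ x^27 on (ℤ_{47})^× is x ↦ x^29, because 27·29 = 783 = 17·46 + 1 ≡ 1 (mod 46) and x^{46} = 1 for x ≠ 0 (Fermat). So T⁻¹(17) = 17^29 mod 47.
Repeated squaring mod 47: 17^1 ≡ 17, 17^2 ≡ 17² = 289 ≡ 7, 17^4 ≡ 7² = 49 ≡ 2, 17^8 ≡ 2² = 4, 17^16 ≡ 4² = 16. Since 29 = 16 + 8 + 4 + 1, 17^29 ≡ 16·4·2·17: 16·4 = 64 ≡ 17, then 17·2 = 34, then 34·17 = 578 ≡ 14. So 17^29 ≡ 14 (mod 47).
Hence T⁻¹(17) = 14.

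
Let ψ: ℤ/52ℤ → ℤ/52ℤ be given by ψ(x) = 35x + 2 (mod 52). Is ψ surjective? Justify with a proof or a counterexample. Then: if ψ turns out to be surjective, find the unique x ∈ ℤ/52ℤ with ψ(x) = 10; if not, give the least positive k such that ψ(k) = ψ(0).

Recall that surjectivity means every element of the codomain has a preimage under ψ.
Since gcd(35, 52) = 1, 35 is invertible modulo 52. Euclid's algorithm: 52 = 1·35 + 17, 35 = 2·17 + 1; back-substituting gives 1 = 3·35 − 2·52, so 35⁻¹ ≡ 3 (mod 52).
For any y ∈ ℤ/52ℤ, x = 3(y − 2) mod 52 satisfies ψ(x) = 35·3(y − 2) + 2 ≡ y (since 35·3 ≡ 1 mod 52). So every y has a preimage.
Thus ψ is surjective.
Since ψ is surjective, we compute ψ⁻¹(10): solve 35x + 2 ≡ 10 (mod 52), i.e. 35x ≡ 8 (mod 52).
Multiplying by 35⁻¹ = 3 gives x ≡ 3·8 = 24 ≡ 24 (mod 52).
Check: ψ(24) = 35·24 + 2 = 842 = 16·52 + 10 ≡ 10 (mod 52).

24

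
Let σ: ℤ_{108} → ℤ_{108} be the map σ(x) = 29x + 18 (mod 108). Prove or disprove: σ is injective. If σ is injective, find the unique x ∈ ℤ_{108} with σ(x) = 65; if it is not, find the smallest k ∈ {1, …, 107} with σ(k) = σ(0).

Recall: σ is injective if σ(s) = σ(t) implies s = t.
If σ(s) = σ(t), then 29s ≡ 29t (mod 108). Because gcd(29, 108) = 1, we may cancel 29 to get s ≡ t (mod 108).
Therefore σ is injective.
We now compute 29⁻¹ mod 108 explicitly. Euclid's algorithm: 108 = 3·29 + 21, 29 = 1·21 + 8, 21 = 2·8 + 5, 8 = 1·5 + 3, 5 = 1·3 + 2, 3 = 1·2 + 1; back-substituting gives 1 = 41·29 − 11·108, so 29⁻¹ ≡ 41 (mod 108).
Since σ is injective, we compute σ⁻¹(65): solve 29x + 18 ≡ 65 (mod 108), i.e. 29x ≡ 47 (mod 108).
Multiplying by 29⁻¹ = 41 gives x ≡ 41·47 = 1927 = 17·108 + 91 ≡ 91 (mod 108).
Check: σ(91) = 29·91 + 18 = 2657 = 24·108 + 65 ≡ 65 (mod 108).

91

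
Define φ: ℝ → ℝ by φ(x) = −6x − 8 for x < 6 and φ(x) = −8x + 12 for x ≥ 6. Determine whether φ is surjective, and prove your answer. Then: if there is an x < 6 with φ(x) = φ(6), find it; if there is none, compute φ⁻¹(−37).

14/3

Both pieces are strictly decreasing (slopes −6 and −8), so each is injective on its own interval.
The left piece maps (−∞, 6) onto (−44, ∞); the right piece maps [6, ∞) onto (−∞, −36].
The union (−44, ∞) ∪ (−∞, −36] covers ℝ, so φ is surjective.
For the follow-up: the images overlap, so an x < 6 with φ(x) = φ(6) exists. φ(6) = −36; solving −6x − 8 = −36 for x < 6 gives x = (−36 + 8)/(−6) = 14/3.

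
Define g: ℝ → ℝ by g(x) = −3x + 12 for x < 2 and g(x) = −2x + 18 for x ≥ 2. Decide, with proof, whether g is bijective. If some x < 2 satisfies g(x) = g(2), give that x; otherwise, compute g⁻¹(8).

Both pieces are strictly decreasing (slopes −3 and −2), so each is injective on its own interval.
The left piece maps (−∞, 2) onto (6, ∞); the right piece maps [2, ∞) onto (−∞, 14].
These images overlap. In particular g(2) = 14 (right piece), and solving −3x + 12 = 14 on the left piece gives x = −2/3 < 2.
So g(−2/3) = g(2) with −2/3 ≠ 2, and g is not injective, hence not bijective. This x = −2/3 is the requested value below 2.

-2/3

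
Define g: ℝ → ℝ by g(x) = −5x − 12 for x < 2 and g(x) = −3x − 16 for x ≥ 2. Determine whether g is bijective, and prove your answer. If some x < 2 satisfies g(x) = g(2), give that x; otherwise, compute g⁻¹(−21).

Both pieces are strictly decreasing (slopes −5 and −3), so each is injective on its own interval.
The left piece maps (−∞, 2) onto (−22, ∞); the right piece maps [2, ∞) onto (−∞, −22].
Since −22 = −22, the images partition ℝ: g is injective and surjective, hence bijective.
Because the two images are disjoint, no x < 2 has g(x) = g(2), so we compute g⁻¹(−21): −21 lies in (−22, ∞), so solve −5x − 12 = −21: x = (−21 + 12)/(−5) = 9/5.

9/5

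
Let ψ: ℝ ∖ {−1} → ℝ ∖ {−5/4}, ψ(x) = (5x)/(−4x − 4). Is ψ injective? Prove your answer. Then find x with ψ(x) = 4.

Suppose ψ(s) = ψ(t). Cross-multiplying: (5s)(−4t − 4) = (5t)(−4s − 4).
Expanding both sides and cancelling the symmetric terms leaves −20·(s − t) = 0. Since −20 ≠ 0, s = t. Therefore ψ is injective.
Solving ψ(x) = 4: cross-multiplying gives 5x = 4(−4x − 4), which rearranges to 21x = −16, so x = −16/21.

-16/21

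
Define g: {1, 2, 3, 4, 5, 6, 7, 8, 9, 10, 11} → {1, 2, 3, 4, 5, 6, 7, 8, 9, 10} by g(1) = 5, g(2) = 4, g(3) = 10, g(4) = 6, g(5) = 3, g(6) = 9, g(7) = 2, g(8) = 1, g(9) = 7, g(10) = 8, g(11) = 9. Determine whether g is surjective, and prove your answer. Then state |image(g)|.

10

Every element of the codomain has a preimage: 1 = g(8), 2 = g(7), 3 = g(5), 4 = g(2), 5 = g(1), 6 = g(4), 7 = g(9), 8 = g(10), 9 = g(6), 10 = g(3).
Therefore g is surjective.
The image of g is {1, 2, 3, 4, 5, 6, 7, 8, 9, 10}, which has 10 elements.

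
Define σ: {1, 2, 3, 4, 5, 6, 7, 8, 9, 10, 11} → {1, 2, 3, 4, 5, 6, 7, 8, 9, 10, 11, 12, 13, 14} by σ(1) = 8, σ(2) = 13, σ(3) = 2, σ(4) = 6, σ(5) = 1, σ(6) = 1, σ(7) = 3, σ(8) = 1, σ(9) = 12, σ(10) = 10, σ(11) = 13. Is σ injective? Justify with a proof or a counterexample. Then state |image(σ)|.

8

σ(5) = 1 = σ(6) with 5 ≠ 6, so σ is not injective.
The image of σ is {1, 2, 3, 6, 8, 10, 12, 13}, which has 8 elements.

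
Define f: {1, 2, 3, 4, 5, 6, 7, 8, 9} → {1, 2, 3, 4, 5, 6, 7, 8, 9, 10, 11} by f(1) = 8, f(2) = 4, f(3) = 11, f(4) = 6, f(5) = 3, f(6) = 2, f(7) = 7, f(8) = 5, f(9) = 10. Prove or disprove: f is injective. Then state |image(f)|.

9

The values f(1), …, f(9) are 8, 4, 11, 6, 3, 2, 7, 5, 10 — all distinct.
So f(x_1) = f(x_2) only when x_1 = x_2, and f is injective.
The image of f is {2, 3, 4, 5, 6, 7, 8, 10, 11}, which has 9 elements.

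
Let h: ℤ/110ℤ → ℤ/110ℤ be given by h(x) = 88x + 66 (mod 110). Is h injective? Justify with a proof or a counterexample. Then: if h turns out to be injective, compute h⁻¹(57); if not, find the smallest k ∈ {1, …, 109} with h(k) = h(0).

5

We have gcd(88, 110) = 22 > 1. Taking x_1 = 0 and x_2 = 5: h(0) = 66 and h(5) = 88·5 + 66 = 506 ≡ 66 (mod 110).
So h(0) = h(5) while 0 ≠ 5, hence h is not injective.
Since h is not injective, we find the least positive k with h(k) = h(0): this means 88k ≡ 0 (mod 110), i.e. 110 ∣ 88k. Since gcd(88, 110) = 22, dividing through by 22 this holds exactly when 5 ∣ 4k, and as gcd(4, 5) = 1, exactly when 5 ∣ k.
The smallest positive such k is 5.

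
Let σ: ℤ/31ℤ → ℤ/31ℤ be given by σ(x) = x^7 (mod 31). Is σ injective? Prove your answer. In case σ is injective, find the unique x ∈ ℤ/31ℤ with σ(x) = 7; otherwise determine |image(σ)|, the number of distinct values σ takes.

19

Since 31 is prime, the nonzero elements of ℤ/31ℤ form a cyclic group of order 30.
As gcd(7, 30) = 1, raising to the 7th power is a bijection on this group: if s^7 ≡ t^7 then (st^{−1})^7 = 1, and the only element of order dividing gcd(7, 30) = 1 is 1, so s = t.
With σ(0) = 0 this makes σ injective on all of ℤ/31ℤ, hence bijective (finite equal-size domain and codomain). In particular σ is injective.
Since σ is injective, we find the preimage of 7. The inverse of x ↦ x^7 on (ℤ/31ℤ)^× is x ↦ x^13, because 7·13 = 91 = 3·30 + 1 ≡ 1 (mod 30) and x^{30} = 1 for x ≠ 0 (Fermat). So σ⁻¹(7) = 7^13 mod 31.
Repeated squaring mod 31: 7^1 ≡ 7, 7^2 ≡ 7² = 49 ≡ 18, 7^4 ≡ 18² = 324 ≡ 14, 7^8 ≡ 14² = 196 ≡ 10. Since 13 = 8 + 4 + 1, 7^13 ≡ 10·14·7: 10·14 = 140 ≡ 16, then 16·7 = 112 ≡ 19. So 7^13 ≡ 19 (mod 31).
Hence σ⁻¹(7) = 19.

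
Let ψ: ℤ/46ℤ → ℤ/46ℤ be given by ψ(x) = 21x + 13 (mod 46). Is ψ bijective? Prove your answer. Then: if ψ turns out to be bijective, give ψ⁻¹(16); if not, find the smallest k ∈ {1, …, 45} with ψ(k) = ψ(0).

Suppose ψ(s) = ψ(t) in ℤ/46ℤ. Then 21s + 13 ≡ 21t + 13 (mod 46), thus 21(s − t) ≡ 0 (mod 46).
Since gcd(21, 46) = 1, 21 is invertible modulo 46, therefore s − t ≡ 0 (mod 46), i.e. s = t.
We now compute 21⁻¹ mod 46 explicitly. Euclid's algorithm: 46 = 2·21 + 4, 21 = 5·4 + 1; back-substituting gives 1 = 11·21 − 5·46, so 21⁻¹ ≡ 11 (mod 46).
For any y ∈ ℤ/46ℤ, x = 11(y − 13) mod 46 satisfies ψ(x) = 21·11(y − 13) + 13 ≡ y (since 21·11 ≡ 1 mod 46). So every y has a preimage.
Hence ψ is bijective.
Since ψ is bijective, we compute ψ⁻¹(16): solve 21x + 13 ≡ 16 (mod 46), i.e. 21x ≡ 3 (mod 46).
Multiplying by 21⁻¹ = 11 gives x ≡ 11·3 = 33 ≡ 33 (mod 46).
Check: ψ(33) = 21·33 + 13 = 706 = 15·46 + 16 ≡ 16 (mod 46).

33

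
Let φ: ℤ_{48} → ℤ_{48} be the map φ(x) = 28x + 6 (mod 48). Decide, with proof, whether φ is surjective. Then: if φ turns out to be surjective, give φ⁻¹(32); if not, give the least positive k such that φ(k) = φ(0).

12

Since gcd(28, 48) = 4, we have 28x ≡ 0 (mod 4) for all x, so φ(x) ≡ 2 (mod 4).
But 0 ≢ 2 (mod 4), so 0 ∈ ℤ_{48} has no preimage. Hence φ is not surjective.
Since φ is not surjective, we find the least positive k with φ(k) = φ(0): this means 28k ≡ 0 (mod 48), i.e. 48 ∣ 28k. Since gcd(28, 48) = 4, dividing through by 4 this holds exactly when 12 ∣ 7k, and as gcd(7, 12) = 1, exactly when 12 ∣ k.
The smallest positive such k is 12.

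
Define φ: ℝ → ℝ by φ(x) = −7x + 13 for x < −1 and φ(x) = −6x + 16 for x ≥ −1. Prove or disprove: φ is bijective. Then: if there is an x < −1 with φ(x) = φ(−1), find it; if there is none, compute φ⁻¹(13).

-9/7

Both pieces are strictly decreasing (slopes −7 and −6), so each is injective on its own interval.
The left piece maps (−∞, −1) onto (20, ∞); the right piece maps [−1, ∞) onto (−∞, 22].
These images overlap. In particular φ(−1) = 22 (right piece), and solving −7x + 13 = 22 on the left piece gives x = −9/7 < −1.
So φ(−9/7) = φ(−1) with −9/7 ≠ −1, and φ is not injective, hence not bijective. This x = −9/7 is the requested value below −1.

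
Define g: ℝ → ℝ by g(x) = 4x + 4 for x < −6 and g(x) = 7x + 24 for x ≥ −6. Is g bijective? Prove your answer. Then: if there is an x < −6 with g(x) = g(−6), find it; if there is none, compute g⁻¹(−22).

Both pieces are strictly increasing (slopes 4 and 7), so each is injective on its own interval.
The left piece maps (−∞, −6) onto (−∞, −20); the right piece maps [−6, ∞) onto [−18, ∞).
The images leave a gap (−20 has no preimage), so g is not surjective, hence not bijective.
Because the two images are disjoint, no x < −6 has g(x) = g(−6), so we compute g⁻¹(−22): −22 lies in (−∞, −20), so solve 4x + 4 = −22: x = (−22 − 4)/4 = −13/2.

-13/2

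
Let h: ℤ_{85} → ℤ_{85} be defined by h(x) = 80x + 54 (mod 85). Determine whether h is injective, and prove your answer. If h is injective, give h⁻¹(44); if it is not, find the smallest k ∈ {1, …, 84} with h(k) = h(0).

17

We have gcd(80, 85) = 5 > 1. Taking x_1 = 0 and x_2 = 17: h(0) = 54 and h(17) = 80·17 + 54 = 1414 ≡ 54 (mod 85).
So h(0) = h(17) while 0 ≠ 17, hence h is not injective.
Since h is not injective, we find the least positive k with h(k) = h(0): this means 80k ≡ 0 (mod 85), i.e. 85 ∣ 80k. Since gcd(80, 85) = 5, dividing through by 5 this holds exactly when 17 ∣ 16k, and as gcd(16, 17) = 1, exactly when 17 ∣ k.
The smallest positive such k is 17.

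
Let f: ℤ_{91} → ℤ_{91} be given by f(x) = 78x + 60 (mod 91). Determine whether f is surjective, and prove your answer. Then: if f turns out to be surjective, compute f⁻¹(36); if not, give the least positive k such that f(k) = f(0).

7

Since gcd(78, 91) = 13, we have 78x ≡ 0 (mod 13) for all x, so f(x) ≡ 8 (mod 13).
But 0 ≢ 8 (mod 13), so 0 ∈ ℤ_{91} has no preimage. Therefore f is not surjective.
Since f is not surjective, we find the least positive k with f(k) = f(0): this means 78k ≡ 0 (mod 91), i.e. 91 ∣ 78k. Since gcd(78, 91) = 13, dividing through by 13 this holds exactly when 7 ∣ 6k, and as gcd(6, 7) = 1, exactly when 7 ∣ k.
The smallest positive such k is 7.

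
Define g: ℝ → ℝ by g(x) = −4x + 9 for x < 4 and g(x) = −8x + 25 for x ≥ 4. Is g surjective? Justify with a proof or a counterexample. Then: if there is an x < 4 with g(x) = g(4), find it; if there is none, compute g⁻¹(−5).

Both pieces are strictly decreasing (slopes −4 and −8), so each is injective on its own interval.
The left piece maps (−∞, 4) onto (−7, ∞); the right piece maps [4, ∞) onto (−∞, −7].
These images together cover ℝ, so g is surjective.
Because the two images are disjoint, no x < 4 has g(x) = g(4), so we compute g⁻¹(−5): −5 lies in (−7, ∞), so solve −4x + 9 = −5: x = (−5 − 9)/(−4) = 7/2.

7/2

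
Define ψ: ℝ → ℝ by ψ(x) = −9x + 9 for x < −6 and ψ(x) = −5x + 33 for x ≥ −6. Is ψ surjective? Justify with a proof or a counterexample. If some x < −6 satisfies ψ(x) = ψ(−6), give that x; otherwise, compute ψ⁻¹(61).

Both pieces are strictly decreasing (slopes −9 and −5), so each is injective on its own interval.
The left piece maps (−∞, −6) onto (63, ∞); the right piece maps [−6, ∞) onto (−∞, 63].
These images together cover ℝ, so ψ is surjective.
Because the two images are disjoint, no x < −6 has ψ(x) = ψ(−6), so we compute ψ⁻¹(61): 61 lies in (−∞, 63], so solve −5x + 33 = 61: x = (61 − 33)/(−5) = −28/5.

-28/5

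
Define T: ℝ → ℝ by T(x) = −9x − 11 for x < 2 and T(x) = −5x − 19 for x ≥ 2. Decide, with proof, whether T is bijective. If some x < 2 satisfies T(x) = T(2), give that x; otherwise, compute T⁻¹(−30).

11/5

Both pieces are strictly decreasing (slopes −9 and −5), so each is injective on its own interval.
The left piece maps (−∞, 2) onto (−29, ∞); the right piece maps [2, ∞) onto (−∞, −29].
Since −29 = −29, the images partition ℝ: T is injective and surjective, hence bijective.
Because the two images are disjoint, no x < 2 has T(x) = T(2), so we compute T⁻¹(−30): −30 lies in (−∞, −29], so solve −5x − 19 = −30: x = (−30 + 19)/(−5) = 11/5.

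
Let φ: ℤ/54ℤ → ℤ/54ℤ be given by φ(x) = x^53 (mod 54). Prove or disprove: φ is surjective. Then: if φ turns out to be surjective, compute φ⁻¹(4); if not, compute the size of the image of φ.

φ(0) = 0^53 = 0.
φ(6): Repeated squaring mod 54: 6^1 ≡ 6, 6^2 ≡ 6² = 36, 6^4 ≡ 36² = 1296 ≡ 0, 6^8 ≡ 0² = 0, 6^16 ≡ 0² = 0, 6^32 ≡ 0² = 0. Since 53 = 32 + 16 + 4 + 1, 6^53 ≡ 0·0·0·6: 0·0 = 0, then 0·0 = 0, then 0·6 = 0. So 6^53 ≡ 0 (mod 54).
So φ(0) = φ(6) = 0 while 0 ≠ 6, therefore φ is not injective.
A non-injective map from the 54-element set ℤ/54ℤ to itself takes at most 53 distinct values, so it cannot be surjective. Hence φ is not surjective.
Since φ is not surjective, we determine |image(φ)|. Computing x^53 mod 54 for each x (by repeated squaring, reducing mod 54 at every step), the values φ(0), φ(1), …, φ(53) are: 0, 1, 14, 27, 34, 11, 0, 31, 44, 27, 46, 5, 0, 25, 2, 27, 22, 35, 0, 37, 50, 27, 16, 47, 0, 13, 26, 27, 28, 41, 0, 7, 38, 27, 4, 17, 0, 19, 32, 27, 52, 29, 0, 49, 8, 27, 10, 23, 0, 43, 20, 27, 40, 53.
The distinct values are {0, 1, 2, 4, 5, 7, 8, 10, 11, 13, 14, 16, 17, 19, 20, 22, 23, 25, 26, 27, 28, 29, 31, 32, 34, 35, 37, 38, 40, 41, 43, 44, 46, 47, 49, 50, 52, 53}; there are 38 of them.

38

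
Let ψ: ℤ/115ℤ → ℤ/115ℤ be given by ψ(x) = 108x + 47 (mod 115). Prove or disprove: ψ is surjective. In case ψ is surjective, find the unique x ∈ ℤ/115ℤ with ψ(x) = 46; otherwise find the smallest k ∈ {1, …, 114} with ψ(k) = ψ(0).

Since gcd(108, 115) = 1, 108 is invertible modulo 115. Euclid's algorithm: 115 = 1·108 + 7, 108 = 15·7 + 3, 7 = 2·3 + 1; back-substituting gives 1 = 82·108 − 77·115, so 108⁻¹ ≡ 82 (mod 115).
Then y ↦ 82(y − 47) is a two-sided inverse to ψ, so every y ∈ ℤ/115ℤ has a preimage.
Thus ψ is surjective.
Since ψ is surjective, we find ψ⁻¹(46): we need 108x ≡ 46 − 47 ≡ 114 (mod 115). Using 108⁻¹ = 82: x ≡ 82·114 = 9348 = 81·115 + 33, so x = 33.
Check: ψ(33) = 108·33 + 47 = 3611 = 31·115 + 46 ≡ 46 (mod 115).

33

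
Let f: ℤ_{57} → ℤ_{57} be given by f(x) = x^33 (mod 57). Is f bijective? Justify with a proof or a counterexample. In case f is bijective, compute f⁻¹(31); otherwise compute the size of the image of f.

21

f(1) = 1^33 = 1.
f(7): Repeated squaring mod 57: 7^1 ≡ 7, 7^2 ≡ 7² = 49, 7^4 ≡ 49² = 2401 ≡ 7, 7^8 ≡ 7² = 49, 7^16 ≡ 49² = 2401 ≡ 7, 7^32 ≡ 7² = 49. Since 33 = 32 + 1, 7^33 ≡ 49·7: 49·7 = 343 ≡ 1. So 7^33 ≡ 1 (mod 57).
So f(1) = f(7) = 1 while 1 ≠ 7, therefore f is not injective, hence not bijective.
Since f is not bijective, we determine |image(f)|. Computing x^33 mod 57 for each x (by repeated squaring, reducing mod 57 at every step), the values f(0), f(1), …, f(56) are: 0, 1, 50, 12, 49, 26, 30, 1, 56, 30, 46, 20, 18, 46, 50, 27, 7, 26, 18, 19, 20, 12, 31, 11, 45, 49, 20, 18, 49, 8, 39, 37, 8, 12, 46, 26, 45, 37, 38, 39, 31, 50, 30, 7, 11, 39, 37, 11, 27, 1, 56, 27, 31, 8, 45, 7, 56.
The distinct values are {0, 1, 7, 8, 11, 12, 18, 19, 20, 26, 27, 30, 31, 37, 38, 39, 45, 46, 49, 50, 56}; there are 21 of them.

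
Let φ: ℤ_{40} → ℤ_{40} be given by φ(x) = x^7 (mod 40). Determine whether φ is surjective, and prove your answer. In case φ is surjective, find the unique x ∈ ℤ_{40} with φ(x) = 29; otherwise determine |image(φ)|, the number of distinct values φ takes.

φ(0) = 0^7 = 0.
φ(10): Repeated squaring mod 40: 10^1 ≡ 10, 10^2 ≡ 10² = 100 ≡ 20, 10^4 ≡ 20² = 400 ≡ 0. Since 7 = 4 + 2 + 1, 10^7 ≡ 0·20·10: 0·20 = 0, then 0·10 = 0. So 10^7 ≡ 0 (mod 40).
So φ(0) = φ(10) = 0 while 0 ≠ 10, therefore φ is not injective.
A non-injective map from the 40-element set ℤ_{40} to itself takes at most 39 distinct values, so it cannot be surjective. Therefore φ is not surjective.
Since φ is not surjective, we determine |image(φ)|. Computing x^7 mod 40 for each x (by repeated squaring, reducing mod 40 at every step), the values φ(0), φ(1), …, φ(39) are: 0, 1, 8, 27, 24, 5, 16, 23, 32, 9, 0, 11, 8, 37, 24, 15, 16, 33, 32, 19, 0, 21, 8, 7, 24, 25, 16, 3, 32, 29, 0, 31, 8, 17, 24, 35, 16, 13, 32, 39.
The distinct values are {0, 1, 3, 5, 7, 8, 9, 11, 13, 15, 16, 17, 19, 21, 23, 24, 25, 27, 29, 31, 32, 33, 35, 37, 39}; there are 25 of them.

25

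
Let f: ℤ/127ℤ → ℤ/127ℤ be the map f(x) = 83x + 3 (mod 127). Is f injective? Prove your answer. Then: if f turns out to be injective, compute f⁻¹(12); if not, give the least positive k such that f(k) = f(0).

20

Recall: f is injective when f(a) = f(b) forces a = b.
If f(a) = f(b), then 83a ≡ 83b (mod 127). Because gcd(83, 127) = 1, we may cancel 83 to get a ≡ b (mod 127).
So f is injective.
We now compute 83⁻¹ mod 127 explicitly. Euclid's algorithm: 127 = 1·83 + 44, 83 = 1·44 + 39, 44 = 1·39 + 5, 39 = 7·5 + 4, 5 = 1·4 + 1; back-substituting gives 1 = 101·83 − 66·127, so 83⁻¹ ≡ 101 (mod 127).
Since f is injective, we find f⁻¹(12): we need 83x ≡ 12 − 3 ≡ 9 (mod 127). Using 83⁻¹ = 101: x ≡ 101·9 = 909 = 7·127 + 20, so x = 20.
Check: f(20) = 83·20 + 3 = 1663 = 13·127 + 12 ≡ 12 (mod 127).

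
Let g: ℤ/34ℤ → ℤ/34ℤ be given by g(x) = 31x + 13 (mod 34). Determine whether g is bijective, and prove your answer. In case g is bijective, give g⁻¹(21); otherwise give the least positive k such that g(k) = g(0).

20

Recall that g is injective if g(a) = g(b) implies a = b.
Suppose g(a) = g(b) in ℤ/34ℤ. Then 31a + 13 ≡ 31b + 13 (mod 34), therefore 31(a − b) ≡ 0 (mod 34).
Since gcd(31, 34) = 1, 31 is invertible modulo 34, therefore a − b ≡ 0 (mod 34), i.e. a = b.
We now compute 31⁻¹ mod 34 explicitly. Euclid's algorithm: 34 = 1·31 + 3, 31 = 10·3 + 1; back-substituting gives 1 = 11·31 − 10·34, so 31⁻¹ ≡ 11 (mod 34).
For any y ∈ ℤ/34ℤ, x = 11(y − 13) mod 34 satisfies g(x) = 31·11(y − 13) + 13 ≡ y (since 31·11 ≡ 1 mod 34). So every y has a preimage.
So g is bijective.
Since g is bijective, we find g⁻¹(21): we need 31x ≡ 21 − 13 ≡ 8 (mod 34). Using 31⁻¹ = 11: x ≡ 11·8 = 88 = 2·34 + 20, so x = 20.
Check: g(20) = 31·20 + 13 = 633 = 18·34 + 21 ≡ 21 (mod 34).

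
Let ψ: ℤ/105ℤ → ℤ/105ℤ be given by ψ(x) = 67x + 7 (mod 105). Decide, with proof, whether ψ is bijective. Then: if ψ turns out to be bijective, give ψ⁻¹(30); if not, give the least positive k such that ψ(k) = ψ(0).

Recall that injectivity means: for all s, t in the domain, ψ(s) = ψ(t) implies s = t.
Suppose ψ(s) = ψ(t) in ℤ/105ℤ. Then 67s + 7 ≡ 67t + 7 (mod 105), so 67(s − t) ≡ 0 (mod 105).
Since gcd(67, 105) = 1, 67 is invertible modulo 105, therefore s − t ≡ 0 (mod 105), i.e. s = t.
We now compute 67⁻¹ mod 105 explicitly. Euclid's algorithm: 105 = 1·67 + 38, 67 = 1·38 + 29, 38 = 1·29 + 9, 29 = 3·9 + 2, 9 = 4·2 + 1; back-substituting gives 1 = 58·67 − 37·105, so 67⁻¹ ≡ 58 (mod 105).
For any y ∈ ℤ/105ℤ, x = 58(y − 7) mod 105 satisfies ψ(x) = 67·58(y − 7) + 7 ≡ y (since 67·58 ≡ 1 mod 105). So every y has a preimage.
Therefore ψ is bijective.
Since ψ is bijective, we compute ψ⁻¹(30): solve 67x + 7 ≡ 30 (mod 105), i.e. 67x ≡ 23 (mod 105).
Multiplying by 67⁻¹ = 58 gives x ≡ 58·23 = 1334 = 12·105 + 74 ≡ 74 (mod 105).
Check: ψ(74) = 67·74 + 7 = 4965 = 47·105 + 30 ≡ 30 (mod 105).

74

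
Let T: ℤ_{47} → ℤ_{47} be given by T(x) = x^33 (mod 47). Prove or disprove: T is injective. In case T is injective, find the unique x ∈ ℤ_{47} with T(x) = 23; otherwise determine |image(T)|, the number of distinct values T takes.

Since 47 is prime, the nonzero elements of ℤ_{47} form a cyclic group of order 46.
As gcd(33, 46) = 1, raising to the 33rd power is a bijection on this group: if x_1^33 ≡ x_2^33 then (x_1x_2^{−1})^33 = 1, and the only element of order dividing gcd(33, 46) = 1 is 1, so x_1 = x_2.
With T(0) = 0 this makes T injective on all of ℤ_{47}, hence bijective (finite equal-size domain and codomain). In particular T is injective.
Since T is injective, we find the preimage of 23. The inverse of x ↦ x^33 on (ℤ_{47})^× is x ↦ x^7, because 33·7 = 231 = 5·46 + 1 ≡ 1 (mod 46) and x^{46} = 1 for x ≠ 0 (Fermat). So T⁻¹(23) = 23^7 mod 47.
Repeated squaring mod 47: 23^1 ≡ 23, 23^2 ≡ 23² = 529 ≡ 12, 23^4 ≡ 12² = 144 ≡ 3. Since 7 = 4 + 2 + 1, 23^7 ≡ 3·12·23: 3·12 = 36, then 36·23 = 828 ≡ 29. So 23^7 ≡ 29 (mod 47).
Hence T⁻¹(23) = 29.

29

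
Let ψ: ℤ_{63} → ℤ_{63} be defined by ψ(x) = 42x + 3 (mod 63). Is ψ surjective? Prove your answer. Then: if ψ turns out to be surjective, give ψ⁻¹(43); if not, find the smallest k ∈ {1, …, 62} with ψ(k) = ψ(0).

Recall: surjectivity means every element of the codomain has a preimage under ψ.
Since gcd(42, 63) = 21, we have 42x ≡ 0 (mod 21) for all x, so ψ(x) ≡ 3 (mod 21).
But 0 ≢ 3 (mod 21), so 0 ∈ ℤ_{63} has no preimage. Thus ψ is not surjective.
Since ψ is not surjective, we find the least positive k with ψ(k) = ψ(0): this means 42k ≡ 0 (mod 63), i.e. 63 ∣ 42k. Since gcd(42, 63) = 21, dividing through by 21 this holds exactly when 3 ∣ 2k, and as gcd(2, 3) = 1, exactly when 3 ∣ k.
The smallest positive such k is 3.

3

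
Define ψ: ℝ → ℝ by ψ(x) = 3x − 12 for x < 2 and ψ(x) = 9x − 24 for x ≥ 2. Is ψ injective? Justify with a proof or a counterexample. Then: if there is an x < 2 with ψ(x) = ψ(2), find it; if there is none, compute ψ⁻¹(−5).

19/9

Both pieces are strictly increasing (slopes 3 and 9), so each is injective on its own interval.
The left piece maps (−∞, 2) onto (−∞, −6); the right piece maps [2, ∞) onto [−6, ∞).
These images are disjoint, so no value is attained by both pieces. Therefore ψ is injective.
Because the two images are disjoint, no x < 2 has ψ(x) = ψ(2), so we compute ψ⁻¹(−5): −5 lies in [−6, ∞), so solve 9x − 24 = −5: x = (−5 + 24)/9 = 19/9.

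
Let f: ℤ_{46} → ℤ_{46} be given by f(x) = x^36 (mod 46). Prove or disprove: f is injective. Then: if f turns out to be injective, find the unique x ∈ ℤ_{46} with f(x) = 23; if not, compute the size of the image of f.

24

f(22): Repeated squaring mod 46: 22^1 ≡ 22, 22^2 ≡ 22² = 484 ≡ 24, 22^4 ≡ 24² = 576 ≡ 24, 22^8 ≡ 24² = 576 ≡ 24, 22^16 ≡ 24² = 576 ≡ 24, 22^32 ≡ 24² = 576 ≡ 24. Since 36 = 32 + 4, 22^36 ≡ 24·24: 24·24 = 576 ≡ 24. So 22^36 ≡ 24 (mod 46).
f(24): Repeated squaring mod 46: 24^1 ≡ 24, 24^2 ≡ 24² = 576 ≡ 24, 24^4 ≡ 24² = 576 ≡ 24, 24^8 ≡ 24² = 576 ≡ 24, 24^16 ≡ 24² = 576 ≡ 24, 24^32 ≡ 24² = 576 ≡ 24. Since 36 = 32 + 4, 24^36 ≡ 24·24: 24·24 = 576 ≡ 24. So 24^36 ≡ 24 (mod 46).
So f(22) = f(24) = 24 while 22 ≠ 24, hence f is not injective.
Since f is not injective, we determine |image(f)|. Computing x^36 mod 46 for each x (by repeated squaring, reducing mod 46 at every step), the values f(0), f(1), …, f(45) are: 0, 1, 8, 27, 18, 13, 32, 25, 6, 39, 12, 3, 26, 35, 16, 29, 2, 9, 36, 41, 4, 31, 24, 23, 24, 31, 4, 41, 36, 9, 2, 29, 16, 35, 26, 3, 12, 39, 6, 25, 32, 13, 18, 27, 8, 1.
The distinct values are {0, 1, 2, 3, 4, 6, 8, 9, 12, 13, 16, 18, 23, 24, 25, 26, 27, 29, 31, 32, 35, 36, 39, 41}; there are 24 of them.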